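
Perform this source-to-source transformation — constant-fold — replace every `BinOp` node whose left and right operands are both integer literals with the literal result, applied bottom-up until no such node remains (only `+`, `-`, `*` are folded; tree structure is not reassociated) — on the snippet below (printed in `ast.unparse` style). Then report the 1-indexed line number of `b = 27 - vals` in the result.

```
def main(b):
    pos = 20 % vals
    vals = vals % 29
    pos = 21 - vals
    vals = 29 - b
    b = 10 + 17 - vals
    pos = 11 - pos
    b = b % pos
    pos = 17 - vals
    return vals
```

6

Transformed code:
def main(b):
    pos = 20 % vals
    vals = vals % 29
    pos = 21 - vals
    vals = 29 - b
    b = 27 - vals
    pos = 11 - pos
    b = b % pos
    pos = 17 - vals
    return vals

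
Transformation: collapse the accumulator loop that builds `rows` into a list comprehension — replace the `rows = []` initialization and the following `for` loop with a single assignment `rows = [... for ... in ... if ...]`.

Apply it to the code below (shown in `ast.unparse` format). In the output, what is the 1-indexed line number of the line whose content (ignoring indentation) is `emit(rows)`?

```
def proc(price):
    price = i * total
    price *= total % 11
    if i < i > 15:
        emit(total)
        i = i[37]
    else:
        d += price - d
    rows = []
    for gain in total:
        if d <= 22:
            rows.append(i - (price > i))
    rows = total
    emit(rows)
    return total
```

11

Transformed code:
def proc(price):
    price = i * total
    price *= total % 11
    if i < i > 15:
        emit(total)
        i = i[37]
    else:
        d += price - d
    rows = [i - (price > i) for gain in total if d <= 22]
    rows = total
    emit(rows)
    return total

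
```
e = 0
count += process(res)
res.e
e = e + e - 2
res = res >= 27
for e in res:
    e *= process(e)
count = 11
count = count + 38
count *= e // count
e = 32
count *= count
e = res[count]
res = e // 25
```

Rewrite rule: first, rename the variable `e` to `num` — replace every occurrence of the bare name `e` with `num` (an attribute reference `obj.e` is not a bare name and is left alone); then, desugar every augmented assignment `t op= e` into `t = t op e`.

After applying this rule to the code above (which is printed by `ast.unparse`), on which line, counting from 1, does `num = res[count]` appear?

Transformed code:
num = 0
count = count + process(res)
res.e
num = num + num - 2
res = res >= 27
for num in res:
    num = num * process(num)
count = 11
count = count + 38
count = count * (num // count)
num = 32
count = count * count
num = res[count]
res = num // 25

13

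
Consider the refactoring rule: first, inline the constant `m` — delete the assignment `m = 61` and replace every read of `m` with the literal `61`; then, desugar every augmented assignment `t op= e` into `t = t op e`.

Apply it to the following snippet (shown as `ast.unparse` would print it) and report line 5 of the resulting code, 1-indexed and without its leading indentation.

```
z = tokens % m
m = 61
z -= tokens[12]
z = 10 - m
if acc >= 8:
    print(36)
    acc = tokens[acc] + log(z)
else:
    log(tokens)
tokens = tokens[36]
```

print(36)

Transformed code:
z = tokens % 61
z = z - tokens[12]
z = 10 - 61
if acc >= 8:
    print(36)
    acc = tokens[acc] + log(z)
else:
    log(tokens)
tokens = tokens[36]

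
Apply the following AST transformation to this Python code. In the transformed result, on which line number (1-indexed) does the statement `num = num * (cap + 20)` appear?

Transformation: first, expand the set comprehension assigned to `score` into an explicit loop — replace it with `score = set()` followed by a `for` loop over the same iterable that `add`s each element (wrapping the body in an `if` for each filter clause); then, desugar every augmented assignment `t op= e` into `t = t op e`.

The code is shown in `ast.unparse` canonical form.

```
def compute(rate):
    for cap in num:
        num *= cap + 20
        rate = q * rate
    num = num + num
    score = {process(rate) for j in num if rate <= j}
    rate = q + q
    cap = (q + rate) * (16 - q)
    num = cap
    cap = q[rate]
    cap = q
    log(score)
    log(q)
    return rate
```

Transformed code:
def compute(rate):
    for cap in num:
        num = num * (cap + 20)
        rate = q * rate
    num = num + num
    score = set()
    for j in num:
        if rate <= j:
            score.add(process(rate))
    rate = q + q
    cap = (q + rate) * (16 - q)
    num = cap
    cap = q[rate]
    cap = q
    log(score)
    log(q)
    return rate

3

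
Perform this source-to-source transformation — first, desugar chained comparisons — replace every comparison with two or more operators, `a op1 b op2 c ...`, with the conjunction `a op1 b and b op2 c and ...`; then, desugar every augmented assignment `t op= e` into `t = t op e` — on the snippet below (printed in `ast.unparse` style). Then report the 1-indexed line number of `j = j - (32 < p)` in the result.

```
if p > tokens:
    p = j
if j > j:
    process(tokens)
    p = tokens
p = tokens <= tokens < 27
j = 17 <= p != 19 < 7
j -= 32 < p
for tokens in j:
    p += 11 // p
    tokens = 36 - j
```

8

Transformed code:
if p > tokens:
    p = j
if j > j:
    process(tokens)
    p = tokens
p = tokens <= tokens and tokens < 27
j = 17 <= p and p != 19 and (19 < 7)
j = j - (32 < p)
for tokens in j:
    p = p + 11 // p
    tokens = 36 - j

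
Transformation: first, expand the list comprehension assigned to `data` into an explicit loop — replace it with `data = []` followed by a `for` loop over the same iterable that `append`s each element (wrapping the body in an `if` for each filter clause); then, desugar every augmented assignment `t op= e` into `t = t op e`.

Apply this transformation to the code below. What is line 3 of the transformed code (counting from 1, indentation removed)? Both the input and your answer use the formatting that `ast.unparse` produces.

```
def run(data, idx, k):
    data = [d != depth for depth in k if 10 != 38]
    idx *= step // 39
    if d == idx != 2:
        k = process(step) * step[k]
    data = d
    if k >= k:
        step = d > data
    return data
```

for depth in k:

Transformed code:
def run(data, idx, k):
    data = []
    for depth in k:
        if 10 != 38:
            data.append(d != depth)
    idx = idx * (step // 39)
    if d == idx != 2:
        k = process(step) * step[k]
    data = d
    if k >= k:
        step = d > data
    return data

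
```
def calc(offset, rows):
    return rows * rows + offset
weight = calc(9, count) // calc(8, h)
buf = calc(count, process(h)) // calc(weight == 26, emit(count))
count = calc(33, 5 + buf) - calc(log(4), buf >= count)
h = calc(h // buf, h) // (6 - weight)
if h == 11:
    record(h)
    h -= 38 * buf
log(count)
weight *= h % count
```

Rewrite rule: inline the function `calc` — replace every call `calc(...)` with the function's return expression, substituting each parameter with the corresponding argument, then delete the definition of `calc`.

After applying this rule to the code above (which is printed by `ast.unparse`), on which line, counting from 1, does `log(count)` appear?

8

Transformed code:
weight = (count * count + 9) // (h * h + 8)
buf = (process(h) * process(h) + count) // (emit(count) * emit(count) + (weight == 26))
count = (5 + buf) * (5 + buf) + 33 - ((buf >= count) * (buf >= count) + log(4))
h = (h * h + h // buf) // (6 - weight)
if h == 11:
    record(h)
    h -= 38 * buf
log(count)
weight *= h % count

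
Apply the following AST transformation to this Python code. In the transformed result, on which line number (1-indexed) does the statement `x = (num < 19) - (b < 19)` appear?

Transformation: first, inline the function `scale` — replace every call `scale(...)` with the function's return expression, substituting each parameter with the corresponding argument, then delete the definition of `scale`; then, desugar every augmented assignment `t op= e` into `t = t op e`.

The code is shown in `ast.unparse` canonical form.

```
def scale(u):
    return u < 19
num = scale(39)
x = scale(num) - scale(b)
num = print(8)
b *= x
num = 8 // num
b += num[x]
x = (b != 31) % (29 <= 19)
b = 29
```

2

Transformed code:
num = 39 < 19
x = (num < 19) - (b < 19)
num = print(8)
b = b * x
num = 8 // num
b = b + num[x]
x = (b != 31) % (29 <= 19)
b = 29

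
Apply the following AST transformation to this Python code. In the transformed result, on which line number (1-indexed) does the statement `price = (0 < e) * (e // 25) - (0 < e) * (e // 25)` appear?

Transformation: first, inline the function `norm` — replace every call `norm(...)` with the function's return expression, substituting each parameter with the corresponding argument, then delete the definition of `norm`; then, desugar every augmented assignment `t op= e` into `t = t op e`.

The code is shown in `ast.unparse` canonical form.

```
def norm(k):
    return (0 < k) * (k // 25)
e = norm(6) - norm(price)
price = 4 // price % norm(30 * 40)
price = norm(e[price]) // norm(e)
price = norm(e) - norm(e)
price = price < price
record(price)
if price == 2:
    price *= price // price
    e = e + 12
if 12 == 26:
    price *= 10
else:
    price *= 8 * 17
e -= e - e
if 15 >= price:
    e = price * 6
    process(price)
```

4

Transformed code:
e = (0 < 6) * (6 // 25) - (0 < price) * (price // 25)
price = 4 // price % ((0 < 30 * 40) * (30 * 40 // 25))
price = (0 < e[price]) * (e[price] // 25) // ((0 < e) * (e // 25))
price = (0 < e) * (e // 25) - (0 < e) * (e // 25)
price = price < price
record(price)
if price == 2:
    price = price * (price // price)
    e = e + 12
if 12 == 26:
    price = price * 10
else:
    price = price * (8 * 17)
e = e - (e - e)
if 15 >= price:
    e = price * 6
    process(price)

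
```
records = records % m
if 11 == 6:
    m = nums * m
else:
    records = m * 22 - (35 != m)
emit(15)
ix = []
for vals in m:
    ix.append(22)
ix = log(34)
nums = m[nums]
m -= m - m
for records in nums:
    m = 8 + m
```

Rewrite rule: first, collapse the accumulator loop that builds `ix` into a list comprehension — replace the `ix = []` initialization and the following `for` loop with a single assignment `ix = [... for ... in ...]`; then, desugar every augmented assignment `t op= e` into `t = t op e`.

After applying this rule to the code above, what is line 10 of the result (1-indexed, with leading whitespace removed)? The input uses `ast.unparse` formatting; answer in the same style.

m = m - (m - m)

Transformed code:
records = records % m
if 11 == 6:
    m = nums * m
else:
    records = m * 22 - (35 != m)
emit(15)
ix = [22 for vals in m]
ix = log(34)
nums = m[nums]
m = m - (m - m)
for records in nums:
    m = 8 + m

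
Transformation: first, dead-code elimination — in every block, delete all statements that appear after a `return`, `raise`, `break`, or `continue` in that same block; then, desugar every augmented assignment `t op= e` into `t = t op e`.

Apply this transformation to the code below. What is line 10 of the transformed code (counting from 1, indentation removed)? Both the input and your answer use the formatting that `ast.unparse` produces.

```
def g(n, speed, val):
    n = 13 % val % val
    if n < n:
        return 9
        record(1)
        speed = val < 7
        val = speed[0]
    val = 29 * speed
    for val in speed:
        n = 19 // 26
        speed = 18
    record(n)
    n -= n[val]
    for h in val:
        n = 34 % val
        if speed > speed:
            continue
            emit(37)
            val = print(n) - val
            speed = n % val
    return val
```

n = n - n[val]

Transformed code:
def g(n, speed, val):
    n = 13 % val % val
    if n < n:
        return 9
    val = 29 * speed
    for val in speed:
        n = 19 // 26
        speed = 18
    record(n)
    n = n - n[val]
    for h in val:
        n = 34 % val
        if speed > speed:
            continue
    return val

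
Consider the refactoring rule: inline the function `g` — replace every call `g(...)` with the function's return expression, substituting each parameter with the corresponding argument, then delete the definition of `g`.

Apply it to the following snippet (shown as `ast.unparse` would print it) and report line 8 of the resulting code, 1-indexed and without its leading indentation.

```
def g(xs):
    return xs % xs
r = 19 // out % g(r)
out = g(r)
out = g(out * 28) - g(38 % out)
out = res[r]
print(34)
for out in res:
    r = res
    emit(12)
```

Transformed code:
r = 19 // out % (r % r)
out = r % r
out = out * 28 % (out * 28) - 38 % out % (38 % out)
out = res[r]
print(34)
for out in res:
    r = res
    emit(12)

emit(12)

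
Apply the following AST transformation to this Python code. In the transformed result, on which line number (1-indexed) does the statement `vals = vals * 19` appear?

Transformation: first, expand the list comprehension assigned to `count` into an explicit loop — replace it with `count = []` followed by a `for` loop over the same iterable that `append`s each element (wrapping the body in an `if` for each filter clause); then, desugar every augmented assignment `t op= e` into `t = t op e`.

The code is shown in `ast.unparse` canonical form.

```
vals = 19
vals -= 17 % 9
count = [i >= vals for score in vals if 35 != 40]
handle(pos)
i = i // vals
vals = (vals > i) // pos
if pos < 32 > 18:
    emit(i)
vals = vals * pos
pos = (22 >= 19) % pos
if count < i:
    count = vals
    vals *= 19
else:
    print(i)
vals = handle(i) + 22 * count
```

Transformed code:
vals = 19
vals = vals - 17 % 9
count = []
for score in vals:
    if 35 != 40:
        count.append(i >= vals)
handle(pos)
i = i // vals
vals = (vals > i) // pos
if pos < 32 > 18:
    emit(i)
vals = vals * pos
pos = (22 >= 19) % pos
if count < i:
    count = vals
    vals = vals * 19
else:
    print(i)
vals = handle(i) + 22 * count

16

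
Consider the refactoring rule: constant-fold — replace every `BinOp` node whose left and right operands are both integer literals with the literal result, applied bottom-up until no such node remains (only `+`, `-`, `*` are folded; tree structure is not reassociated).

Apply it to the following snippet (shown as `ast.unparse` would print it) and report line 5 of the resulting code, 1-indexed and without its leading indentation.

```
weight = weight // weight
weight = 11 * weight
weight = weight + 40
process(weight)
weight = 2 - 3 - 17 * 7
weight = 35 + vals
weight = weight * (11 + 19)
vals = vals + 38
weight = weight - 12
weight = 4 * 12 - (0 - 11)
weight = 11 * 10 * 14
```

Transformed code:
weight = weight // weight
weight = 11 * weight
weight = weight + 40
process(weight)
weight = -120
weight = 35 + vals
weight = weight * 30
vals = vals + 38
weight = weight - 12
weight = 59
weight = 1540

weight = -120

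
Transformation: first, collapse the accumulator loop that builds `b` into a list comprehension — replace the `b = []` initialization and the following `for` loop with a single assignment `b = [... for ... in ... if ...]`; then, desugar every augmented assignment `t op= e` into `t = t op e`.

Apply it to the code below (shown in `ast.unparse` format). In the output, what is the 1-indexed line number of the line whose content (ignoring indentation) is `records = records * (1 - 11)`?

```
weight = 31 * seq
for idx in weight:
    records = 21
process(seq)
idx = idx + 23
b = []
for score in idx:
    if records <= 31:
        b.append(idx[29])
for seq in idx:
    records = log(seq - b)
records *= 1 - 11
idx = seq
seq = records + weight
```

Transformed code:
weight = 31 * seq
for idx in weight:
    records = 21
process(seq)
idx = idx + 23
b = [idx[29] for score in idx if records <= 31]
for seq in idx:
    records = log(seq - b)
records = records * (1 - 11)
idx = seq
seq = records + weight

9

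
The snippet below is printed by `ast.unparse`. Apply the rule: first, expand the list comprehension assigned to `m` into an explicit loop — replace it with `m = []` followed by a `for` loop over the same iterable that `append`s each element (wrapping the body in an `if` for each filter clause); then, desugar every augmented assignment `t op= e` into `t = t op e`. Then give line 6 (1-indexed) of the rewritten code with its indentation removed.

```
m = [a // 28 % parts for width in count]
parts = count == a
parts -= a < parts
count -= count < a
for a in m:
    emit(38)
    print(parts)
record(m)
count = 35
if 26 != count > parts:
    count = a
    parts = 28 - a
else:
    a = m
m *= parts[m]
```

Transformed code:
m = []
for width in count:
    m.append(a // 28 % parts)
parts = count == a
parts = parts - (a < parts)
count = count - (count < a)
for a in m:
    emit(38)
    print(parts)
record(m)
count = 35
if 26 != count > parts:
    count = a
    parts = 28 - a
else:
    a = m
m = m * parts[m]

count = count - (count < a)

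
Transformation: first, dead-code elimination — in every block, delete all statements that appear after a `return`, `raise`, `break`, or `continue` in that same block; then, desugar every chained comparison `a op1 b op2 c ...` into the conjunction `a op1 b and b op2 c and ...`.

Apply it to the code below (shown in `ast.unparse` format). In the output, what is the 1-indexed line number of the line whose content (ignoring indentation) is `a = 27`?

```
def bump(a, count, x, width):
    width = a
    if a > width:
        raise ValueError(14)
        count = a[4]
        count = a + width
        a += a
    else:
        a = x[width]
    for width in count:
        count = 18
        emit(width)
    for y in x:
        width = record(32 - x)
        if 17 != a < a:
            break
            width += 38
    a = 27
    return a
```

14

Transformed code:
def bump(a, count, x, width):
    width = a
    if a > width:
        raise ValueError(14)
    else:
        a = x[width]
    for width in count:
        count = 18
        emit(width)
    for y in x:
        width = record(32 - x)
        if 17 != a and a < a:
            break
    a = 27
    return a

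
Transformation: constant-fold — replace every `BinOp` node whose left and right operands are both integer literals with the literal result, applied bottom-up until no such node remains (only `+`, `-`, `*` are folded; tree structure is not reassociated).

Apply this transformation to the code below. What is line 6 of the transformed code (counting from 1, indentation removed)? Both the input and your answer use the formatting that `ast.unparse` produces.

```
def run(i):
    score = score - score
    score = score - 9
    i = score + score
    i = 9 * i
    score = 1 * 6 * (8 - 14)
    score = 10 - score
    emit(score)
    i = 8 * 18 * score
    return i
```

Transformed code:
def run(i):
    score = score - score
    score = score - 9
    i = score + score
    i = 9 * i
    score = -36
    score = 10 - score
    emit(score)
    i = 144 * score
    return i

score = -36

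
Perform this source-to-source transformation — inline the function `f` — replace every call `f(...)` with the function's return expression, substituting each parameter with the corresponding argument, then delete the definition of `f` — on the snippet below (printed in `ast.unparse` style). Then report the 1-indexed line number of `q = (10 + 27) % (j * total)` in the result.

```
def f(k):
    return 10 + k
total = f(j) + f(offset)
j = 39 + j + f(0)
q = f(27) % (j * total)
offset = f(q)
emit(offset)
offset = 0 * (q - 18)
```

Transformed code:
total = 10 + j + (10 + offset)
j = 39 + j + (10 + 0)
q = (10 + 27) % (j * total)
offset = 10 + q
emit(offset)
offset = 0 * (q - 18)

3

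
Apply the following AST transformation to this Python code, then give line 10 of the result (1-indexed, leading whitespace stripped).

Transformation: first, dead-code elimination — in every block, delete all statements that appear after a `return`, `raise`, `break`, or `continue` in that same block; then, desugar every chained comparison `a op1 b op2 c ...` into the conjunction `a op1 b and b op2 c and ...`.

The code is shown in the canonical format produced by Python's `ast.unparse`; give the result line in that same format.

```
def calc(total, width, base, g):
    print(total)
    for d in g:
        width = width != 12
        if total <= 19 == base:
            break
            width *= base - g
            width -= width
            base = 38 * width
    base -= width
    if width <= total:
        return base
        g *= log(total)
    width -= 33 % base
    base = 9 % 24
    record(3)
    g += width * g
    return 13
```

width -= 33 % base

Transformed code:
def calc(total, width, base, g):
    print(total)
    for d in g:
        width = width != 12
        if total <= 19 and 19 == base:
            break
    base -= width
    if width <= total:
        return base
    width -= 33 % base
    base = 9 % 24
    record(3)
    g += width * g
    return 13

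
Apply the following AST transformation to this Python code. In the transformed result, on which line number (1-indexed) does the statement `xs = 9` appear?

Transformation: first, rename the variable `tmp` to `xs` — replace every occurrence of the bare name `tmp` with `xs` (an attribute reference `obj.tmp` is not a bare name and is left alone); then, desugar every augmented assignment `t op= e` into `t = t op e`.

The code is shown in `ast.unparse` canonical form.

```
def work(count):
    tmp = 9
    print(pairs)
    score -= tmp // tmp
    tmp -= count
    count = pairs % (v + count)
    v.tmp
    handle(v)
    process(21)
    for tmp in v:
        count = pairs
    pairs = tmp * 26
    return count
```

Transformed code:
def work(count):
    xs = 9
    print(pairs)
    score = score - xs // xs
    xs = xs - count
    count = pairs % (v + count)
    v.tmp
    handle(v)
    process(21)
    for xs in v:
        count = pairs
    pairs = xs * 26
    return count

2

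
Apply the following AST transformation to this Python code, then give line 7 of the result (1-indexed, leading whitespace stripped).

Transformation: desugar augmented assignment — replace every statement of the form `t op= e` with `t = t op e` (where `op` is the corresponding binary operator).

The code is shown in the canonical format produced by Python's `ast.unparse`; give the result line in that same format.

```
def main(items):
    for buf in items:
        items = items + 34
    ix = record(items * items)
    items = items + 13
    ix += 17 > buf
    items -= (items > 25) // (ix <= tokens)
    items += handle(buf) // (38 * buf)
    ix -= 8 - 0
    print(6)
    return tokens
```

items = items - (items > 25) // (ix <= tokens)

Transformed code:
def main(items):
    for buf in items:
        items = items + 34
    ix = record(items * items)
    items = items + 13
    ix = ix + (17 > buf)
    items = items - (items > 25) // (ix <= tokens)
    items = items + handle(buf) // (38 * buf)
    ix = ix - (8 - 0)
    print(6)
    return tokens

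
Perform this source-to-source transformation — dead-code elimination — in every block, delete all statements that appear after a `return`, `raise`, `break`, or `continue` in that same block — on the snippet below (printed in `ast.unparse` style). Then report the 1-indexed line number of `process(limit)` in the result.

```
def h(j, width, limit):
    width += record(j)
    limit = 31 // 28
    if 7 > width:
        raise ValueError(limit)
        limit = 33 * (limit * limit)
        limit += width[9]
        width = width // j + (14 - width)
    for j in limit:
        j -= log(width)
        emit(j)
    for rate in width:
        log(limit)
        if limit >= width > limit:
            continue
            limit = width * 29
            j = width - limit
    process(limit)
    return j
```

Transformed code:
def h(j, width, limit):
    width += record(j)
    limit = 31 // 28
    if 7 > width:
        raise ValueError(limit)
    for j in limit:
        j -= log(width)
        emit(j)
    for rate in width:
        log(limit)
        if limit >= width > limit:
            continue
    process(limit)
    return j

13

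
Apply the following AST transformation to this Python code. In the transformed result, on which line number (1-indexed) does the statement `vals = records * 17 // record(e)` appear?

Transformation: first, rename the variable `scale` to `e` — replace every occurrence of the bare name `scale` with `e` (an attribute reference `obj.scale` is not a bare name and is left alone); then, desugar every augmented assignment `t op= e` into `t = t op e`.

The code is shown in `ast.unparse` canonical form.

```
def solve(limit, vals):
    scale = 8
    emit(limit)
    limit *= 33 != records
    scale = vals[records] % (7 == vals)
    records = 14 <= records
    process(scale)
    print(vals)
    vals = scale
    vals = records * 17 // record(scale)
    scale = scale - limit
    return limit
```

Transformed code:
def solve(limit, vals):
    e = 8
    emit(limit)
    limit = limit * (33 != records)
    e = vals[records] % (7 == vals)
    records = 14 <= records
    process(e)
    print(vals)
    vals = e
    vals = records * 17 // record(e)
    e = e - limit
    return limit

10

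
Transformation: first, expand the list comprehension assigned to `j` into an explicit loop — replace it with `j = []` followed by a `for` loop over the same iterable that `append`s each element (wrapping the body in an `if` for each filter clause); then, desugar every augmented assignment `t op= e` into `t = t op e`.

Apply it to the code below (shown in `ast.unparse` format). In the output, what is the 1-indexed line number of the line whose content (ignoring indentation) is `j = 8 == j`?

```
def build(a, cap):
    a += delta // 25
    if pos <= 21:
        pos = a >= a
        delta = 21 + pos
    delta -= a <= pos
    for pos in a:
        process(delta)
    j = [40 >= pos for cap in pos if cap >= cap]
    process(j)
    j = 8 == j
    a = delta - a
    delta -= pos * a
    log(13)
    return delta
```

14

Transformed code:
def build(a, cap):
    a = a + delta // 25
    if pos <= 21:
        pos = a >= a
        delta = 21 + pos
    delta = delta - (a <= pos)
    for pos in a:
        process(delta)
    j = []
    for cap in pos:
        if cap >= cap:
            j.append(40 >= pos)
    process(j)
    j = 8 == j
    a = delta - a
    delta = delta - pos * a
    log(13)
    return delta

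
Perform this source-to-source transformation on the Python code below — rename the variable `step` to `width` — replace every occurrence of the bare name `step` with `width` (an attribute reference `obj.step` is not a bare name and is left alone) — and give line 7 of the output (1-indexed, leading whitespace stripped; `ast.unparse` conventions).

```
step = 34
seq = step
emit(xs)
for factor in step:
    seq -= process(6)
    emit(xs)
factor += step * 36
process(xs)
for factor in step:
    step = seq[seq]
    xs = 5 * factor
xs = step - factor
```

factor += width * 36

Transformed code:
width = 34
seq = width
emit(xs)
for factor in width:
    seq -= process(6)
    emit(xs)
factor += width * 36
process(xs)
for factor in width:
    width = seq[seq]
    xs = 5 * factor
xs = width - factor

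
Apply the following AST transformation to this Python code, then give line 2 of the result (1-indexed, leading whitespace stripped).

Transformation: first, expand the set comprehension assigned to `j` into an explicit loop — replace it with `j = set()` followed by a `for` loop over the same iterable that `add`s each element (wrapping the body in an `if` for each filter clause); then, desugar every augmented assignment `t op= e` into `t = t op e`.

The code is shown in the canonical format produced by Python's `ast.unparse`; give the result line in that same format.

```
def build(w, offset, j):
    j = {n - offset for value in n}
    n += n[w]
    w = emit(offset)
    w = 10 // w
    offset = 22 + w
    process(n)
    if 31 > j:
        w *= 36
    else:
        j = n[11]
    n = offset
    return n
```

Transformed code:
def build(w, offset, j):
    j = set()
    for value in n:
        j.add(n - offset)
    n = n + n[w]
    w = emit(offset)
    w = 10 // w
    offset = 22 + w
    process(n)
    if 31 > j:
        w = w * 36
    else:
        j = n[11]
    n = offset
    return n

j = set()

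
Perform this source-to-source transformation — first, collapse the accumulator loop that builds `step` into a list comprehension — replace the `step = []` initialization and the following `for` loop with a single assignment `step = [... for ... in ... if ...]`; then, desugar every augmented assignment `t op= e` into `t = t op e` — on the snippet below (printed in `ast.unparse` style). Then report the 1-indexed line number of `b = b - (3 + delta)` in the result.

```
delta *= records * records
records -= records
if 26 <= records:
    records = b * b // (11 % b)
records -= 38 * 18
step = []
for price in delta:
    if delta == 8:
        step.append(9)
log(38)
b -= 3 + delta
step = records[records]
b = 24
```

Transformed code:
delta = delta * (records * records)
records = records - records
if 26 <= records:
    records = b * b // (11 % b)
records = records - 38 * 18
step = [9 for price in delta if delta == 8]
log(38)
b = b - (3 + delta)
step = records[records]
b = 24

8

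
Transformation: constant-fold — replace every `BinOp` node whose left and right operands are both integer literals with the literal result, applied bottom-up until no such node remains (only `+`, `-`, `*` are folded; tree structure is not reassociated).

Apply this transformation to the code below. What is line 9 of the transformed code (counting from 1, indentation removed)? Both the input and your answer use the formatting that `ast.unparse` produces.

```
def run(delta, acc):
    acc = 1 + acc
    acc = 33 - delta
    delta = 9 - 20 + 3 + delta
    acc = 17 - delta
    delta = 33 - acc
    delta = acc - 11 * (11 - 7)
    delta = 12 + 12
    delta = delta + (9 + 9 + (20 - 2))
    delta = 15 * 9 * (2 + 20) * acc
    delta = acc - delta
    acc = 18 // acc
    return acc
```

delta = delta + 36

Transformed code:
def run(delta, acc):
    acc = 1 + acc
    acc = 33 - delta
    delta = -8 + delta
    acc = 17 - delta
    delta = 33 - acc
    delta = acc - 44
    delta = 24
    delta = delta + 36
    delta = 2970 * acc
    delta = acc - delta
    acc = 18 // acc
    return acc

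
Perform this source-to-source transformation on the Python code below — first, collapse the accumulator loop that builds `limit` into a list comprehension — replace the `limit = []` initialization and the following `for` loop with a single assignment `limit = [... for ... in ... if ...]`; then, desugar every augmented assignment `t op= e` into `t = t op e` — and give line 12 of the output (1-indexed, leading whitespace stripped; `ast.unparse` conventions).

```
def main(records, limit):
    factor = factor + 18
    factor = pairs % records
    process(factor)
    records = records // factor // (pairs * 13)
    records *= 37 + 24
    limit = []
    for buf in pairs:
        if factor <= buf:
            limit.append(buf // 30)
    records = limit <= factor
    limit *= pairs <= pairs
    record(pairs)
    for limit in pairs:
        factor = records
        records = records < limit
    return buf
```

Transformed code:
def main(records, limit):
    factor = factor + 18
    factor = pairs % records
    process(factor)
    records = records // factor // (pairs * 13)
    records = records * (37 + 24)
    limit = [buf // 30 for buf in pairs if factor <= buf]
    records = limit <= factor
    limit = limit * (pairs <= pairs)
    record(pairs)
    for limit in pairs:
        factor = records
        records = records < limit
    return buf

factor = records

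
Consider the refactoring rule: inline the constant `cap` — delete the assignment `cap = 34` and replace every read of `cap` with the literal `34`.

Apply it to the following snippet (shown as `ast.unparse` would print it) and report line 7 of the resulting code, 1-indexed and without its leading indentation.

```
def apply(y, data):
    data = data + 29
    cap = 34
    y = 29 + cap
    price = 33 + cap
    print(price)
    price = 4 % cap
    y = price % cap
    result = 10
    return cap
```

y = price % 34

Transformed code:
def apply(y, data):
    data = data + 29
    y = 29 + 34
    price = 33 + 34
    print(price)
    price = 4 % 34
    y = price % 34
    result = 10
    return 34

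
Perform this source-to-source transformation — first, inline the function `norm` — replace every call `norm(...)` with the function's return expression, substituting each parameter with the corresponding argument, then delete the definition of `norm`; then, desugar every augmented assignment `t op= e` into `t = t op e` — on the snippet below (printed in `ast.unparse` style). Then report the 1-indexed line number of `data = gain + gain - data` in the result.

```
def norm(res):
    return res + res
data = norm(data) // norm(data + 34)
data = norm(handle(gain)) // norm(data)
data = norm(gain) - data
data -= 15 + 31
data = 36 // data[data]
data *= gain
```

Transformed code:
data = (data + data) // (data + 34 + (data + 34))
data = (handle(gain) + handle(gain)) // (data + data)
data = gain + gain - data
data = data - (15 + 31)
data = 36 // data[data]
data = data * gain

3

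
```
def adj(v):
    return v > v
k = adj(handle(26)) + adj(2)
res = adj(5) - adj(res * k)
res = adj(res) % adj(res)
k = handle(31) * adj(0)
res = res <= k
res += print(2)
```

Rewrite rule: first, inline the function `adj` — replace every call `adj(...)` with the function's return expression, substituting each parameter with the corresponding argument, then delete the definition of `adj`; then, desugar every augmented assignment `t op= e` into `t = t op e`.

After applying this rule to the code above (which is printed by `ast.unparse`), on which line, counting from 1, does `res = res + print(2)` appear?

Transformed code:
k = (handle(26) > handle(26)) + (2 > 2)
res = (5 > 5) - (res * k > res * k)
res = (res > res) % (res > res)
k = handle(31) * (0 > 0)
res = res <= k
res = res + print(2)

6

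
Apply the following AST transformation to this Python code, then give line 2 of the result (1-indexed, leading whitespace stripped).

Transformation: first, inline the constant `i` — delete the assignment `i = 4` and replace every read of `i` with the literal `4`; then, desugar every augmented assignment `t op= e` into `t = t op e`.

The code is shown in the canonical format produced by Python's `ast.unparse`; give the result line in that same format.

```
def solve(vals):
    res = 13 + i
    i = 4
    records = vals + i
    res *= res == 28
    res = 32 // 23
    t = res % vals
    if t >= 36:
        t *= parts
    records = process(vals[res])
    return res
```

Transformed code:
def solve(vals):
    res = 13 + 4
    records = vals + 4
    res = res * (res == 28)
    res = 32 // 23
    t = res % vals
    if t >= 36:
        t = t * parts
    records = process(vals[res])
    return res

res = 13 + 4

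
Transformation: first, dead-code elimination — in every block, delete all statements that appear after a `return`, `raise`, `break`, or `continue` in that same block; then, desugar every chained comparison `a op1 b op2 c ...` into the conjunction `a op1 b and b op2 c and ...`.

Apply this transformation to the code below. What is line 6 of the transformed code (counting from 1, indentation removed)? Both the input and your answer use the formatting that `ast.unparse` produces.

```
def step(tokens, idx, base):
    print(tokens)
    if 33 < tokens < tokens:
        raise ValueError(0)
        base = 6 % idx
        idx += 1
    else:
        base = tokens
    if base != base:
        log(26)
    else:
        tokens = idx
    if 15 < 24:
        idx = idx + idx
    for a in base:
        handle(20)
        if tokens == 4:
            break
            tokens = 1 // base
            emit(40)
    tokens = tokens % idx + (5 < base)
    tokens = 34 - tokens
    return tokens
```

Transformed code:
def step(tokens, idx, base):
    print(tokens)
    if 33 < tokens and tokens < tokens:
        raise ValueError(0)
    else:
        base = tokens
    if base != base:
        log(26)
    else:
        tokens = idx
    if 15 < 24:
        idx = idx + idx
    for a in base:
        handle(20)
        if tokens == 4:
            break
    tokens = tokens % idx + (5 < base)
    tokens = 34 - tokens
    return tokens

base = tokens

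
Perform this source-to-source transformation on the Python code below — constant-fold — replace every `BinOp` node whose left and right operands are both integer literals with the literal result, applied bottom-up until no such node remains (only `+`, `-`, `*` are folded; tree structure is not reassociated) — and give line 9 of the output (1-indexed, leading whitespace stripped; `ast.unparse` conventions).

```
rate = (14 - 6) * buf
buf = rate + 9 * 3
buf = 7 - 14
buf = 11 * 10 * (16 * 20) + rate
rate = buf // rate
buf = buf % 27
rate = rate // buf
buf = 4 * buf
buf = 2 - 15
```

Transformed code:
rate = 8 * buf
buf = rate + 27
buf = -7
buf = 35200 + rate
rate = buf // rate
buf = buf % 27
rate = rate // buf
buf = 4 * buf
buf = -13

buf = -13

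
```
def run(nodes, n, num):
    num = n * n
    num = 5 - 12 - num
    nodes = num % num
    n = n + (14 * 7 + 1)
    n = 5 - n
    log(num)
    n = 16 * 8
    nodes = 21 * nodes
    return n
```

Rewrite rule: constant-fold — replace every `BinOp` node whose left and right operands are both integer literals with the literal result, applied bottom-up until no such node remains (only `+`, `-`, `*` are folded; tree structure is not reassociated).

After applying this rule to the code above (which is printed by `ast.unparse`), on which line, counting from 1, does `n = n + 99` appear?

5

Transformed code:
def run(nodes, n, num):
    num = n * n
    num = -7 - num
    nodes = num % num
    n = n + 99
    n = 5 - n
    log(num)
    n = 128
    nodes = 21 * nodes
    return n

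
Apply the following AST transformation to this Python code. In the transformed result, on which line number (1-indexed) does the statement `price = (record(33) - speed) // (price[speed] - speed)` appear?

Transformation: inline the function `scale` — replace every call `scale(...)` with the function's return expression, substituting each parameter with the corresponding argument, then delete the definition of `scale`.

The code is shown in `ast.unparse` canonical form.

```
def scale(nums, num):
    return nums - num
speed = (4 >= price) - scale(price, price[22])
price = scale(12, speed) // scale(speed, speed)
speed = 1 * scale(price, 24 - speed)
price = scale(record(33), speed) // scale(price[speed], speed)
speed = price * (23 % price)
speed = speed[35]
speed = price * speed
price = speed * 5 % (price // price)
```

4

Transformed code:
speed = (4 >= price) - (price - price[22])
price = (12 - speed) // (speed - speed)
speed = 1 * (price - (24 - speed))
price = (record(33) - speed) // (price[speed] - speed)
speed = price * (23 % price)
speed = speed[35]
speed = price * speed
price = speed * 5 % (price // price)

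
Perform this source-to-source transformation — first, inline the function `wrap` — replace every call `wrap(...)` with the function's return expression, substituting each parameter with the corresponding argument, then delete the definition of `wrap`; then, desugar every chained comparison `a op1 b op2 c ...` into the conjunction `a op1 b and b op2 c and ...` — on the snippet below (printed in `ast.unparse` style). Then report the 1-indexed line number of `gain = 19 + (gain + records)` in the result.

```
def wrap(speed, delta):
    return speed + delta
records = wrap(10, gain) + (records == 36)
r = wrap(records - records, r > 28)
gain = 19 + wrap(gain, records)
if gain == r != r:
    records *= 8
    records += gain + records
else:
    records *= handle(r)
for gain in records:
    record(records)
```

3

Transformed code:
records = 10 + gain + (records == 36)
r = records - records + (r > 28)
gain = 19 + (gain + records)
if gain == r and r != r:
    records *= 8
    records += gain + records
else:
    records *= handle(r)
for gain in records:
    record(records)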